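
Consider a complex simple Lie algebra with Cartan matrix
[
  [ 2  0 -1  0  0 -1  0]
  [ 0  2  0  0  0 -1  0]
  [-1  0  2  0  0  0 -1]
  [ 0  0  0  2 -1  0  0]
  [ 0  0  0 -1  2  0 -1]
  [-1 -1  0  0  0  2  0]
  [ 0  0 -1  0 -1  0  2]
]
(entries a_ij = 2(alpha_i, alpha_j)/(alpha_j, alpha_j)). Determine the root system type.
type A_7

The matrix has rank 7 with 2's on the diagonal. Reading the off-diagonal entries as Dynkin edges (a single edge where a_ij = a_ji = -1; a double or triple edge where a_ij * a_ji = 2 or 3), the diagram is a chain of 7 nodes with single edges (A_7). One simple-root ordering that puts it in standard form is (alpha_4, alpha_5, alpha_7, alpha_3, alpha_1, alpha_6, alpha_2). So the algebra is type A_7, i.e. sl(8).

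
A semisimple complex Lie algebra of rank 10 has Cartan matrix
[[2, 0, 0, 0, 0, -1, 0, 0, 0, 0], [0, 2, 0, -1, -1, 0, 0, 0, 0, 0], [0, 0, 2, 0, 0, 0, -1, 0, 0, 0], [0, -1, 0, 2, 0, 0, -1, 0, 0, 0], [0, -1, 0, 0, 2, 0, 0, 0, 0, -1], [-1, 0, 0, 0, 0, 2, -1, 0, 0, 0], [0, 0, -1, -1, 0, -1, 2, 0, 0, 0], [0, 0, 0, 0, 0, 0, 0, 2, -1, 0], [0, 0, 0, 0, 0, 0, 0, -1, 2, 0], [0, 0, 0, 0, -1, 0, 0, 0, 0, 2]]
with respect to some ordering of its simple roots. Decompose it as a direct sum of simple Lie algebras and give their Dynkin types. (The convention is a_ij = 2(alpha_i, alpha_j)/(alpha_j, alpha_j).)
The diagram associated to this matrix has two connected components: the simple roots {alpha_8, alpha_9} form a chain of 2 nodes with single edges (A_2), and {alpha_1, alpha_2, alpha_3, alpha_4, alpha_5, alpha_6, alpha_7, alpha_10} form a chain of 7 nodes with one extra node attached to the third node from one end (E_8). A semisimple Lie algebra decomposes uniquely as the direct sum of simple ideals, one per connected component of its Dynkin diagram, so g ≅ A_2 ⊕ E_8 (dimension 8 + 248 = 256).

A_2 (sl(3)) ⊕ E_8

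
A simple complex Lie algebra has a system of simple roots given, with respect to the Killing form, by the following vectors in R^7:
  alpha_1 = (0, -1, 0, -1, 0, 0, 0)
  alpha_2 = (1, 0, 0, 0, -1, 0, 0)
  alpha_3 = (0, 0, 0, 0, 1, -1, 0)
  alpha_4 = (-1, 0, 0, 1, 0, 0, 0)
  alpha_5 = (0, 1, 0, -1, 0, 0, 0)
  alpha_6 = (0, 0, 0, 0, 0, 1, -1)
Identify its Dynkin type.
D_6

Compute the Cartan integers a_ij = 2(alpha_i, alpha_j)/(alpha_j, alpha_j); the resulting 6x6 Cartan matrix is
[[2, 0, 0, -1, 0, 0], [0, 2, -1, -1, 0, 0], [0, -1, 2, 0, 0, -1], [-1, -1, 0, 2, -1, 0], [0, 0, 0, -1, 2, 0], [0, 0, -1, 0, 0, 2]].
All simple roots have the same length, so the diagram is simply laced. The associated Dynkin diagram is a chain of 4 nodes with a fork of two nodes at one end (D_6), so the type is D_6 (the algebra so(12)).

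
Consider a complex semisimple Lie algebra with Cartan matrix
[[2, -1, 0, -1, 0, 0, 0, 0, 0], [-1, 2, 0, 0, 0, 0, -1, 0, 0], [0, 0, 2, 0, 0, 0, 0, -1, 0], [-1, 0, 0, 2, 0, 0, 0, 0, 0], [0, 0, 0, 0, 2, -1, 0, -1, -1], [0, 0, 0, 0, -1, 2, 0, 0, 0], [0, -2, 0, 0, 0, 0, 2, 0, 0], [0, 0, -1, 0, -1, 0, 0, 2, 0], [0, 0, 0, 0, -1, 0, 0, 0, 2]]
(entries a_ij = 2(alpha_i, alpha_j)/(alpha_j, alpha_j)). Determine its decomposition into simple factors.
type C_4 ⊕ type D_5

The diagram associated to this matrix has two connected components: the simple roots {alpha_1, alpha_2, alpha_4, alpha_7} form a chain of 4 nodes with a double edge at one end; the terminal node there is the unique long simple root (C_4), and {alpha_3, alpha_5, alpha_6, alpha_8, alpha_9} form a chain of 3 nodes with a fork of two nodes at one end (D_5). A semisimple Lie algebra decomposes uniquely as the direct sum of simple ideals, one per connected component of its Dynkin diagram, so g ≅ C_4 ⊕ D_5 (dimension 36 + 45 = 81).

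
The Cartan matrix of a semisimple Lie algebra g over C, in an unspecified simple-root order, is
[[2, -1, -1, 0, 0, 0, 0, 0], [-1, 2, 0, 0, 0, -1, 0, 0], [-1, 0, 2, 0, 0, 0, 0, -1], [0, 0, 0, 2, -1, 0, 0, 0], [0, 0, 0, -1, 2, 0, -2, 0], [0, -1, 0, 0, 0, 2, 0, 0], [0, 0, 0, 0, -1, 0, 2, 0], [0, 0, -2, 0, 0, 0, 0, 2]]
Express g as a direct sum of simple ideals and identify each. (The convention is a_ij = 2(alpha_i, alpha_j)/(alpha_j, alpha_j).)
type B_3 ⊕ type C_5

The diagram associated to this matrix has two connected components: the simple roots {alpha_4, alpha_5, alpha_7} form a chain of 3 nodes with a double edge at one end; the terminal node there is the unique short simple root (B_3), and {alpha_1, alpha_2, alpha_3, alpha_6, alpha_8} form a chain of 5 nodes with a double edge at one end; the terminal node there is the unique long simple root (C_5). A semisimple Lie algebra decomposes uniquely as the direct sum of simple ideals, one per connected component of its Dynkin diagram, so g ≅ B_3 ⊕ C_5 (dimension 21 + 55 = 76).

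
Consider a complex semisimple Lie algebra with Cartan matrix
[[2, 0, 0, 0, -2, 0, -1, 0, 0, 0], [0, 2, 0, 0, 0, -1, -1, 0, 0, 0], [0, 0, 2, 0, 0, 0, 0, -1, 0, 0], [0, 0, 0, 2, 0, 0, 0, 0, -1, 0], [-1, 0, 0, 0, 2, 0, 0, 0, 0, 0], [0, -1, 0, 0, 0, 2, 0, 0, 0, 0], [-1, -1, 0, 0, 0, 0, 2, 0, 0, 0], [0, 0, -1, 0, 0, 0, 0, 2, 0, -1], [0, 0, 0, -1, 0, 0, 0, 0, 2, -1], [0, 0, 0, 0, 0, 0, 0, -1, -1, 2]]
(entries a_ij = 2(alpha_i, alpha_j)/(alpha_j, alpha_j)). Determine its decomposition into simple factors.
The diagram associated to this matrix has two connected components: the simple roots {alpha_3, alpha_4, alpha_8, alpha_9, alpha_10} form a chain of 5 nodes with single edges (A_5), and {alpha_1, alpha_2, alpha_5, alpha_6, alpha_7} form a chain of 5 nodes with a double edge at one end; the terminal node there is the unique short simple root (B_5). A semisimple Lie algebra decomposes uniquely as the direct sum of simple ideals, one per connected component of its Dynkin diagram, so g ≅ A_5 ⊕ B_5 (dimension 35 + 55 = 90).

A_5 ⊕ B_5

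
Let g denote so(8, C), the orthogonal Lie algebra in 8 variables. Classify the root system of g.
This is so(8) with 8 even, which has dimension 8(8-1)/2 = 28 and rank 8/2 = 4. In the classification of classical Lie algebras, the orthogonal algebra so(2n) in an even number of variables has type D_n; here n = 4, so the Dynkin diagram is a chain of 2 nodes with a fork of two nodes at one end (D_4). Hence the type is D_4.

D4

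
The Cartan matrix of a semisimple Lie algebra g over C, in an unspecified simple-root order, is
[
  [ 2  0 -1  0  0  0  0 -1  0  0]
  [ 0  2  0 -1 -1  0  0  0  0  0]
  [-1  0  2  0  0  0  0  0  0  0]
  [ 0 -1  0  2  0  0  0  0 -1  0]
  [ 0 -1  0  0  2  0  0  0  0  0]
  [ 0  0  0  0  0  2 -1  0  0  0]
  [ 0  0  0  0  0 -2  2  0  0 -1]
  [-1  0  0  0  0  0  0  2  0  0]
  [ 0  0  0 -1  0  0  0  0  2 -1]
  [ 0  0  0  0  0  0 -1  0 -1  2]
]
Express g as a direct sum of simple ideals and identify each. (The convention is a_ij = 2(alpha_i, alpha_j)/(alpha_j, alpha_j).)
The diagram associated to this matrix has two connected components: the simple roots {alpha_1, alpha_3, alpha_8} form a chain of 3 nodes with single edges (A_3), and {alpha_2, alpha_4, alpha_5, alpha_6, alpha_7, alpha_9, alpha_10} form a chain of 7 nodes with a double edge at one end; the terminal node there is the unique short simple root (B_7). A semisimple Lie algebra decomposes uniquely as the direct sum of simple ideals, one per connected component of its Dynkin diagram, so g ≅ A_3 ⊕ B_7 (dimension 15 + 105 = 120).

A3 + B7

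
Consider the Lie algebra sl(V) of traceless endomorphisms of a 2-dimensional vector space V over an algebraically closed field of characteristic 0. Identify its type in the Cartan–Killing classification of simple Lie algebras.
This is sl(2), which has dimension 2^2 - 1 = 3 and rank 2 - 1 = 1 (a Cartan subalgebra is the diagonal traceless matrices). In the classification of classical Lie algebras, the special linear algebra sl(n+1) has type A_n; here n = 1, so the Dynkin diagram is a chain of 1 nodes with single edges (A_1). Hence the type is A_1.

A1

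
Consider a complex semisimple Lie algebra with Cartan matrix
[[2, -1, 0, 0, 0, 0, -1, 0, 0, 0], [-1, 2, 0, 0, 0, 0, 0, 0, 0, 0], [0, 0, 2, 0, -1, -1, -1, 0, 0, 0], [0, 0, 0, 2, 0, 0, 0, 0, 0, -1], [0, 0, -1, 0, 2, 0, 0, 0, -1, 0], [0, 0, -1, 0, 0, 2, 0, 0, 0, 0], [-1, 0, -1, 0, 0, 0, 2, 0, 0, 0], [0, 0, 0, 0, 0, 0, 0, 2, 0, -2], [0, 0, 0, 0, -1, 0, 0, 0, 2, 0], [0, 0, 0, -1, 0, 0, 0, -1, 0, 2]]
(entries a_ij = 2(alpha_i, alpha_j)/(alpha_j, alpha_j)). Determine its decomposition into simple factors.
C_3 ⊕ E_7

The diagram associated to this matrix has two connected components: the simple roots {alpha_4, alpha_8, alpha_10} form a chain of 3 nodes with a double edge at one end; the terminal node there is the unique long simple root (C_3), and {alpha_1, alpha_2, alpha_3, alpha_5, alpha_6, alpha_7, alpha_9} form a chain of 6 nodes with one extra node attached to the third node from one end (E_7). A semisimple Lie algebra decomposes uniquely as the direct sum of simple ideals, one per connected component of its Dynkin diagram, so g ≅ C_3 ⊕ E_7 (dimension 21 + 133 = 154).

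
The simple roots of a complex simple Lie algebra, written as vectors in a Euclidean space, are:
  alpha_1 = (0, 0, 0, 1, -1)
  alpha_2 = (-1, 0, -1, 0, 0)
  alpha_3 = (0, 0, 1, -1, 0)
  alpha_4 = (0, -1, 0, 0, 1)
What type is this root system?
A_4

Compute the Cartan integers a_ij = 2(alpha_i, alpha_j)/(alpha_j, alpha_j); the resulting 4x4 Cartan matrix is
[[2, 0, -1, -1], [0, 2, -1, 0], [-1, -1, 2, 0], [-1, 0, 0, 2]].
All simple roots have the same length, so the diagram is simply laced. The associated Dynkin diagram is a chain of 4 nodes with single edges (A_4), so the type is A_4 (the algebra sl(5)).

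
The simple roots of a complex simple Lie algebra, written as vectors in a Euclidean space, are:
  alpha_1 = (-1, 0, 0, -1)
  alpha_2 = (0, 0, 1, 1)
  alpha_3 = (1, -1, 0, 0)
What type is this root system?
type A_3

Compute the Cartan integers a_ij = 2(alpha_i, alpha_j)/(alpha_j, alpha_j); the resulting 3x3 Cartan matrix is
[[2, -1, -1], [-1, 2, 0], [-1, 0, 2]].
All simple roots have the same length, so the diagram is simply laced. The associated Dynkin diagram is a chain of 3 nodes with single edges (A_3), so the type is A_3 (the algebra sl(4)).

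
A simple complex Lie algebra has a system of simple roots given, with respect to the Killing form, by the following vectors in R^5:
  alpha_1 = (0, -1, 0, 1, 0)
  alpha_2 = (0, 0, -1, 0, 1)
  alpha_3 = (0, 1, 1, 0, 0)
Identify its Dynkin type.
Compute the Cartan integers a_ij = 2(alpha_i, alpha_j)/(alpha_j, alpha_j); the resulting 3x3 Cartan matrix is
[[2, 0, -1], [0, 2, -1], [-1, -1, 2]].
All simple roots have the same length, so the diagram is simply laced. The associated Dynkin diagram is a chain of 3 nodes with single edges (A_3), so the type is A_3 (the algebra sl(4)).

type A_3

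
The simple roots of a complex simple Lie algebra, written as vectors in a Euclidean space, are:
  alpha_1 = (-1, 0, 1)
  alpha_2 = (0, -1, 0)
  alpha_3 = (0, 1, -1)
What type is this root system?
Compute the Cartan integers a_ij = 2(alpha_i, alpha_j)/(alpha_j, alpha_j); the resulting 3x3 Cartan matrix is
[[2, 0, -1], [0, 2, -1], [-1, -2, 2]].
The roots have two lengths (squared-length ratio 2:1); the short ones are alpha_{2}. The associated Dynkin diagram is a chain of 3 nodes with a double edge at one end; the terminal node there is the unique short simple root (B_3), so the type is B_3 (the algebra so(7)).

B3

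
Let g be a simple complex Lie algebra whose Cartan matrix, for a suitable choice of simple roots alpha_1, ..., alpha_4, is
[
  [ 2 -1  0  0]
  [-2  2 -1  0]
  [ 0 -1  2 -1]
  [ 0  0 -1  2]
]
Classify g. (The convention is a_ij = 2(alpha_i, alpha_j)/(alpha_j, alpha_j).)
B_4 (so(9))

The matrix has rank 4 with 2's on the diagonal. Reading the off-diagonal entries as Dynkin edges (a single edge where a_ij = a_ji = -1; a double or triple edge where a_ij * a_ji = 2 or 3), the diagram is a chain of 4 nodes with a double edge at one end; the terminal node there is the unique short simple root (B_4). One simple-root ordering that puts it in standard form is (alpha_4, alpha_3, alpha_2, alpha_1). So the algebra is type B_4, i.e. so(9).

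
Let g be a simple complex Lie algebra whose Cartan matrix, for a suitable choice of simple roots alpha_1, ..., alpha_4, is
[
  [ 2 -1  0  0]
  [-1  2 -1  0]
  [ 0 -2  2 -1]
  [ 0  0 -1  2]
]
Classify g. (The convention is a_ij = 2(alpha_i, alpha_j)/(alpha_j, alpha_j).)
F_4

The matrix has rank 4 with 2's on the diagonal. Reading the off-diagonal entries as Dynkin edges (a single edge where a_ij = a_ji = -1; a double or triple edge where a_ij * a_ji = 2 or 3), the diagram is a chain of 4 nodes with a double edge between the middle two (F_4). One simple-root ordering that puts it in standard form is (alpha_4, alpha_3, alpha_2, alpha_1). So the algebra is type F_4.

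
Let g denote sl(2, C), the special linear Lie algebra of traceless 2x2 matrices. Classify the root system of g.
This is sl(2), which has dimension 2^2 - 1 = 3 and rank 2 - 1 = 1 (a Cartan subalgebra is the diagonal traceless matrices). In the classification of classical Lie algebras, the special linear algebra sl(n+1) has type A_n; here n = 1, so the Dynkin diagram is a chain of 1 nodes with single edges (A_1). Hence the type is A_1.

type A_1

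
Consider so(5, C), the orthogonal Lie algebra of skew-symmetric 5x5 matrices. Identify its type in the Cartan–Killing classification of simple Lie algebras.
This is so(5) with 5 odd, which has dimension 5(5-1)/2 = 10 and rank (5-1)/2 = 2. In the classification of classical Lie algebras, the orthogonal algebra so(2n+1) in an odd number of variables has type B_n; here n = 2, so the Dynkin diagram is a chain of 2 nodes with a double edge at one end; the terminal node there is the unique short simple root (B_2). Hence the type is B_2.

B2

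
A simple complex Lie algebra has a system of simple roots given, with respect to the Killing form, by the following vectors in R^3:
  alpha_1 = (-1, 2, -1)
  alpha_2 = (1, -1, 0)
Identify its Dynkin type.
Compute the Cartan integers a_ij = 2(alpha_i, alpha_j)/(alpha_j, alpha_j); the resulting 2x2 Cartan matrix is
[[2, -3], [-1, 2]].
The roots have two lengths (squared-length ratio 3:1); the short ones are alpha_{2}. The associated Dynkin diagram is two nodes joined by a triple edge (G_2), so the type is G_2.

G_2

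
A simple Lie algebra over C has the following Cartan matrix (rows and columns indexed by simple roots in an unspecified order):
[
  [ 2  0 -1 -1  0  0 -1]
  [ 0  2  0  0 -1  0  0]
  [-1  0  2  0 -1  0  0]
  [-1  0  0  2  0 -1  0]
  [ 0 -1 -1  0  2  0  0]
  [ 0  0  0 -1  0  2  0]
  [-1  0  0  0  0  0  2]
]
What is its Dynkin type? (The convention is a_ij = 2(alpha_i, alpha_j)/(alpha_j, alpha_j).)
The matrix has rank 7 with 2's on the diagonal. Reading the off-diagonal entries as Dynkin edges (a single edge where a_ij = a_ji = -1; a double or triple edge where a_ij * a_ji = 2 or 3), the diagram is a chain of 6 nodes with one extra node attached to the third node from one end (E_7). One simple-root ordering that puts it in standard form is (alpha_6, alpha_7, alpha_4, alpha_1, alpha_3, alpha_5, alpha_2). So the algebra is type E_7.

E7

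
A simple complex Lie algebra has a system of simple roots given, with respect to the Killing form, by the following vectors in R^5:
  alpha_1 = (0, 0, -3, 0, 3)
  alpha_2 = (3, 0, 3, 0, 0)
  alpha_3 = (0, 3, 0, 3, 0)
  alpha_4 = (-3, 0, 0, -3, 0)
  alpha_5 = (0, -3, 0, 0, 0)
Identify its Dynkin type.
B_5 (so(11))

Compute the Cartan integers a_ij = 2(alpha_i, alpha_j)/(alpha_j, alpha_j); the resulting 5x5 Cartan matrix is
[[2, -1, 0, 0, 0], [-1, 2, 0, -1, 0], [0, 0, 2, -1, -2], [0, -1, -1, 2, 0], [0, 0, -1, 0, 2]].
The roots have two lengths (squared-length ratio 2:1); the short ones are alpha_{5}. The associated Dynkin diagram is a chain of 5 nodes with a double edge at one end; the terminal node there is the unique short simple root (B_5), so the type is B_5 (the algebra so(11)).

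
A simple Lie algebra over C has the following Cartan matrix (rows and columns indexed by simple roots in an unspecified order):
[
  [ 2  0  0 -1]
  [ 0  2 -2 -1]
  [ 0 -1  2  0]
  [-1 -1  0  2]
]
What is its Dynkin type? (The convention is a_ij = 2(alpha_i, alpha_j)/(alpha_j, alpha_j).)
The matrix has rank 4 with 2's on the diagonal. Reading the off-diagonal entries as Dynkin edges (a single edge where a_ij = a_ji = -1; a double or triple edge where a_ij * a_ji = 2 or 3), the diagram is a chain of 4 nodes with a double edge at one end; the terminal node there is the unique short simple root (B_4). One simple-root ordering that puts it in standard form is (alpha_1, alpha_4, alpha_2, alpha_3). So the algebra is type B_4, i.e. so(9).

B4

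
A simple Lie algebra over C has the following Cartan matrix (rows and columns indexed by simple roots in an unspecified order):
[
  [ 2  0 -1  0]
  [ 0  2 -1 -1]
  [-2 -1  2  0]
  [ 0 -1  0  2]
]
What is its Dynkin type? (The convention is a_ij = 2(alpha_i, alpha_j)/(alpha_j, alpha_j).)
The matrix has rank 4 with 2's on the diagonal. Reading the off-diagonal entries as Dynkin edges (a single edge where a_ij = a_ji = -1; a double or triple edge where a_ij * a_ji = 2 or 3), the diagram is a chain of 4 nodes with a double edge at one end; the terminal node there is the unique short simple root (B_4). One simple-root ordering that puts it in standard form is (alpha_4, alpha_2, alpha_3, alpha_1). So the algebra is type B_4, i.e. so(9).

B4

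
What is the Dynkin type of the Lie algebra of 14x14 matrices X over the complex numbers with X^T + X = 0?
This is so(14) with 14 even, which has dimension 14(14-1)/2 = 91 and rank 14/2 = 7. In the classification of classical Lie algebras, the orthogonal algebra so(2n) in an even number of variables has type D_n; here n = 7, so the Dynkin diagram is a chain of 5 nodes with a fork of two nodes at one end (D_7). Hence the type is D_7.

D7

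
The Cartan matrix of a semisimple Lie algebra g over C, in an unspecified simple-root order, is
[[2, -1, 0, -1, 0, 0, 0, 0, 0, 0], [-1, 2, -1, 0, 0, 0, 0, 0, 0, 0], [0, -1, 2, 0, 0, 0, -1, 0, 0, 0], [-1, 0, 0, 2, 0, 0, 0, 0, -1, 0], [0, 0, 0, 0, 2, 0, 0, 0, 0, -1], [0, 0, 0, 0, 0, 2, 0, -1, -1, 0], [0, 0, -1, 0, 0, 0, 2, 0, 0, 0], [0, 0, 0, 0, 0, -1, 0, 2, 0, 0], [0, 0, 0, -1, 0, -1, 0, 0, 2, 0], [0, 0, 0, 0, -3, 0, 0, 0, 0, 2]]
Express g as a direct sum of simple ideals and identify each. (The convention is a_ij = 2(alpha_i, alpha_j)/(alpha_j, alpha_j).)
A_8 ⊕ G_2

The diagram associated to this matrix has two connected components: the simple roots {alpha_1, alpha_2, alpha_3, alpha_4, alpha_6, alpha_7, alpha_8, alpha_9} form a chain of 8 nodes with single edges (A_8), and {alpha_5, alpha_10} form two nodes joined by a triple edge (G_2). A semisimple Lie algebra decomposes uniquely as the direct sum of simple ideals, one per connected component of its Dynkin diagram, so g ≅ A_8 ⊕ G_2 (dimension 80 + 14 = 94).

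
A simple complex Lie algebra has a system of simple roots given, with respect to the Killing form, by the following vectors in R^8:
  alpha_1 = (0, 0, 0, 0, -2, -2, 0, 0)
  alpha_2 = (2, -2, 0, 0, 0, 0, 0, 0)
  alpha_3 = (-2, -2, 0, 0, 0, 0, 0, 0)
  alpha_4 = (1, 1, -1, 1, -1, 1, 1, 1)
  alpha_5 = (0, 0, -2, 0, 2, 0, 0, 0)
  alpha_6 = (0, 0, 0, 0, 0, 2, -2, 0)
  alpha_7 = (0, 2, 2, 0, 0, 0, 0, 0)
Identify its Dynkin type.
E_7

Compute the Cartan integers a_ij = 2(alpha_i, alpha_j)/(alpha_j, alpha_j); the resulting 7x7 Cartan matrix is
[[2, 0, 0, 0, -1, -1, 0], [0, 2, 0, 0, 0, 0, -1], [0, 0, 2, -1, 0, 0, -1], [0, 0, -1, 2, 0, 0, 0], [-1, 0, 0, 0, 2, 0, -1], [-1, 0, 0, 0, 0, 2, 0], [0, -1, -1, 0, -1, 0, 2]].
All simple roots have the same length, so the diagram is simply laced. The associated Dynkin diagram is a chain of 6 nodes with one extra node attached to the third node from one end (E_7), so the type is E_7.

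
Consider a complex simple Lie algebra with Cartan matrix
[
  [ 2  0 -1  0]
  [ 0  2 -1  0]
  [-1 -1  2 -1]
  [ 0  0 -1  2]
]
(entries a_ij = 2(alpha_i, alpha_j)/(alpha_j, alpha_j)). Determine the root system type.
D_4 (so(8))

The matrix has rank 4 with 2's on the diagonal. Reading the off-diagonal entries as Dynkin edges (a single edge where a_ij = a_ji = -1; a double or triple edge where a_ij * a_ji = 2 or 3), the diagram is a chain of 2 nodes with a fork of two nodes at one end (D_4). One simple-root ordering that puts it in standard form is (alpha_4, alpha_3, alpha_1, alpha_2). So the algebra is type D_4, i.e. so(8).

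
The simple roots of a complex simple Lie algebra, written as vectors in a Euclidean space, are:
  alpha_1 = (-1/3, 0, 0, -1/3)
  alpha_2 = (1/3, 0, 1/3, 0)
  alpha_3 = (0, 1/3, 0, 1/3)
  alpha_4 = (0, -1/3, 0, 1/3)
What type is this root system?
D4

Compute the Cartan integers a_ij = 2(alpha_i, alpha_j)/(alpha_j, alpha_j); the resulting 4x4 Cartan matrix is
[[2, -1, -1, -1], [-1, 2, 0, 0], [-1, 0, 2, 0], [-1, 0, 0, 2]].
All simple roots have the same length, so the diagram is simply laced. The associated Dynkin diagram is a chain of 2 nodes with a fork of two nodes at one end (D_4), so the type is D_4 (the algebra so(8)).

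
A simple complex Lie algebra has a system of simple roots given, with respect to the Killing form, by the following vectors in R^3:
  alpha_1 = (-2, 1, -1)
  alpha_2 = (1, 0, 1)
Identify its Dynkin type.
type G_2

Compute the Cartan integers a_ij = 2(alpha_i, alpha_j)/(alpha_j, alpha_j); the resulting 2x2 Cartan matrix is
[[2, -3], [-1, 2]].
The roots have two lengths (squared-length ratio 3:1); the short ones are alpha_{2}. The associated Dynkin diagram is two nodes joined by a triple edge (G_2), so the type is G_2.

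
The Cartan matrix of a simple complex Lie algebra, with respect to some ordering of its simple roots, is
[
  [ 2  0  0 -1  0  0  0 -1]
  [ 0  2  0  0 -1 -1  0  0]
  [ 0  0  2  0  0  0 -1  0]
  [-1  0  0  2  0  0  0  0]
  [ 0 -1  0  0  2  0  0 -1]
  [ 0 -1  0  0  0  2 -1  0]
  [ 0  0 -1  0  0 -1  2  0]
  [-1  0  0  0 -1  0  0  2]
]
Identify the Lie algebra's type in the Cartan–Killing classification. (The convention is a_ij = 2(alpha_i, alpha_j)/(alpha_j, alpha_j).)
A_8 (sl(9))

The matrix has rank 8 with 2's on the diagonal. Reading the off-diagonal entries as Dynkin edges (a single edge where a_ij = a_ji = -1; a double or triple edge where a_ij * a_ji = 2 or 3), the diagram is a chain of 8 nodes with single edges (A_8). One simple-root ordering that puts it in standard form is (alpha_3, alpha_7, alpha_6, alpha_2, alpha_5, alpha_8, alpha_1, alpha_4). So the algebra is type A_8, i.e. sl(9).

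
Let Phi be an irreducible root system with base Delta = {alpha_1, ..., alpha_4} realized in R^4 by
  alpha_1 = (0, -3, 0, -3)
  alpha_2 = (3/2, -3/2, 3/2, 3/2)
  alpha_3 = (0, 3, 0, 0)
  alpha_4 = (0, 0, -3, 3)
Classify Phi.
Compute the Cartan integers a_ij = 2(alpha_i, alpha_j)/(alpha_j, alpha_j); the resulting 4x4 Cartan matrix is
[[2, 0, -2, -1], [0, 2, -1, 0], [-1, -1, 2, 0], [-1, 0, 0, 2]].
The roots have two lengths (squared-length ratio 2:1); the short ones are alpha_{2,3}. The associated Dynkin diagram is a chain of 4 nodes with a double edge between the middle two (F_4), so the type is F_4.

type F_4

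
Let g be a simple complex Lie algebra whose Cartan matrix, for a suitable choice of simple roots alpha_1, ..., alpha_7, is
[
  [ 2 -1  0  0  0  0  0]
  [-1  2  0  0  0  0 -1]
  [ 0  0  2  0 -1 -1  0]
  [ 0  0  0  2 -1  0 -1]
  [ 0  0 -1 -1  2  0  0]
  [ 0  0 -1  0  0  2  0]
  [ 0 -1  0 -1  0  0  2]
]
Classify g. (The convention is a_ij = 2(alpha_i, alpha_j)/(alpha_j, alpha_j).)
A7

The matrix has rank 7 with 2's on the diagonal. Reading the off-diagonal entries as Dynkin edges (a single edge where a_ij = a_ji = -1; a double or triple edge where a_ij * a_ji = 2 or 3), the diagram is a chain of 7 nodes with single edges (A_7). One simple-root ordering that puts it in standard form is (alpha_6, alpha_3, alpha_5, alpha_4, alpha_7, alpha_2, alpha_1). So the algebra is type A_7, i.e. sl(8).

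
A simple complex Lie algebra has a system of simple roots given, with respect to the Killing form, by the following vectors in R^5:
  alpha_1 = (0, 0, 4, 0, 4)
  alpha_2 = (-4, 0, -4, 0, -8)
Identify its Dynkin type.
Compute the Cartan integers a_ij = 2(alpha_i, alpha_j)/(alpha_j, alpha_j); the resulting 2x2 Cartan matrix is
[[2, -1], [-3, 2]].
The roots have two lengths (squared-length ratio 3:1); the short ones are alpha_{1}. The associated Dynkin diagram is two nodes joined by a triple edge (G_2), so the type is G_2.

type G_2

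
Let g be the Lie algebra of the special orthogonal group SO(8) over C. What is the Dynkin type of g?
type D_4

This is so(8) with 8 even, which has dimension 8(8-1)/2 = 28 and rank 8/2 = 4. In the classification of classical Lie algebras, the orthogonal algebra so(2n) in an even number of variables has type D_n; here n = 4, so the Dynkin diagram is a chain of 2 nodes with a fork of two nodes at one end (D_4). Hence the type is D_4.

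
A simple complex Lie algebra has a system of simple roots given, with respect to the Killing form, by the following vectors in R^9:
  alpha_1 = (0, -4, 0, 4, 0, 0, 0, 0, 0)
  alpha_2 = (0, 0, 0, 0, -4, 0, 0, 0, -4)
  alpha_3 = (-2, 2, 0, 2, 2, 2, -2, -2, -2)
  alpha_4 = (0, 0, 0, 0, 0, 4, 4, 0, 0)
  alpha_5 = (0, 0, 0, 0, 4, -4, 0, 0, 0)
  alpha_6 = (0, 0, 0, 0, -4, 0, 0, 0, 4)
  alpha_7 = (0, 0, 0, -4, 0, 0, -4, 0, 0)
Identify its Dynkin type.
Compute the Cartan integers a_ij = 2(alpha_i, alpha_j)/(alpha_j, alpha_j); the resulting 7x7 Cartan matrix is
[[2, 0, 0, 0, 0, 0, -1], [0, 2, 0, 0, -1, 0, 0], [0, 0, 2, 0, 0, -1, 0], [0, 0, 0, 2, -1, 0, -1], [0, -1, 0, -1, 2, -1, 0], [0, 0, -1, 0, -1, 2, 0], [-1, 0, 0, -1, 0, 0, 2]].
All simple roots have the same length, so the diagram is simply laced. The associated Dynkin diagram is a chain of 6 nodes with one extra node attached to the third node from one end (E_7), so the type is E_7.

E_7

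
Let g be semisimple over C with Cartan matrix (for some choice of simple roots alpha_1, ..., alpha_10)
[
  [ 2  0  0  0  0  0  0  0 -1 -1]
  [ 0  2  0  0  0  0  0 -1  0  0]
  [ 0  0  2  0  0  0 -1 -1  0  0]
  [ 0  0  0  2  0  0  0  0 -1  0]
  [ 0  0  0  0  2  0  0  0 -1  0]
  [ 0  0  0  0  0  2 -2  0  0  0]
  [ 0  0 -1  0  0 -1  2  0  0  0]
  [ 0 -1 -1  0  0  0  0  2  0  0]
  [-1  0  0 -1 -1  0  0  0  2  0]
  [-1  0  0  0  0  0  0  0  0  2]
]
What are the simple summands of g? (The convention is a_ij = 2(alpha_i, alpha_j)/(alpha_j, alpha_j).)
The diagram associated to this matrix has two connected components: the simple roots {alpha_2, alpha_3, alpha_6, alpha_7, alpha_8} form a chain of 5 nodes with a double edge at one end; the terminal node there is the unique long simple root (C_5), and {alpha_1, alpha_4, alpha_5, alpha_9, alpha_10} form a chain of 3 nodes with a fork of two nodes at one end (D_5). A semisimple Lie algebra decomposes uniquely as the direct sum of simple ideals, one per connected component of its Dynkin diagram, so g ≅ C_5 ⊕ D_5 (dimension 55 + 45 = 100).

C5 + D5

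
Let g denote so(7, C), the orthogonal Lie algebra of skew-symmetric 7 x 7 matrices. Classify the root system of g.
type B_3

This is so(7) with 7 odd, which has dimension 7(7-1)/2 = 21 and rank (7-1)/2 = 3. In the classification of classical Lie algebras, the orthogonal algebra so(2n+1) in an odd number of variables has type B_n; here n = 3, so the Dynkin diagram is a chain of 3 nodes with a double edge at one end; the terminal node there is the unique short simple root (B_3). Hence the type is B_3.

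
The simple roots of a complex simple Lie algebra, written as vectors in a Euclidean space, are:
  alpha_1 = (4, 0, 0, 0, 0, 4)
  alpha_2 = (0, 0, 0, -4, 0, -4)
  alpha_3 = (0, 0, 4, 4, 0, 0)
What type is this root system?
Compute the Cartan integers a_ij = 2(alpha_i, alpha_j)/(alpha_j, alpha_j); the resulting 3x3 Cartan matrix is
[[2, -1, 0], [-1, 2, -1], [0, -1, 2]].
All simple roots have the same length, so the diagram is simply laced. The associated Dynkin diagram is a chain of 3 nodes with single edges (A_3), so the type is A_3 (the algebra sl(4)).

type A_3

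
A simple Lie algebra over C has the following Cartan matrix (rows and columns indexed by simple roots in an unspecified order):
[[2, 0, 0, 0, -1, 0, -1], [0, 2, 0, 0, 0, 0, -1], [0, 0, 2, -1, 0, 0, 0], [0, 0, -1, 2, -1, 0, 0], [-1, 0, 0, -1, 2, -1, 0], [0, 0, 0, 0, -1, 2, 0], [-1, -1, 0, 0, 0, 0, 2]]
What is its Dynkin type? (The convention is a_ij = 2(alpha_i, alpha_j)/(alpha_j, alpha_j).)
E7

The matrix has rank 7 with 2's on the diagonal. Reading the off-diagonal entries as Dynkin edges (a single edge where a_ij = a_ji = -1; a double or triple edge where a_ij * a_ji = 2 or 3), the diagram is a chain of 6 nodes with one extra node attached to the third node from one end (E_7). One simple-root ordering that puts it in standard form is (alpha_3, alpha_6, alpha_4, alpha_5, alpha_1, alpha_7, alpha_2). So the algebra is type E_7.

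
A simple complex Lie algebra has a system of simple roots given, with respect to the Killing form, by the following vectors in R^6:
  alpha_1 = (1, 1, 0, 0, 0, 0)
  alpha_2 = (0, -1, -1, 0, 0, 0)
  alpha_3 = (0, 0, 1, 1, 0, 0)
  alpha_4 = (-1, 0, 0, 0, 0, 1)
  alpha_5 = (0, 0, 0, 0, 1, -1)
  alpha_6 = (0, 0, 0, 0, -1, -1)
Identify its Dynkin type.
D_6

Compute the Cartan integers a_ij = 2(alpha_i, alpha_j)/(alpha_j, alpha_j); the resulting 6x6 Cartan matrix is
[[2, -1, 0, -1, 0, 0], [-1, 2, -1, 0, 0, 0], [0, -1, 2, 0, 0, 0], [-1, 0, 0, 2, -1, -1], [0, 0, 0, -1, 2, 0], [0, 0, 0, -1, 0, 2]].
All simple roots have the same length, so the diagram is simply laced. The associated Dynkin diagram is a chain of 4 nodes with a fork of two nodes at one end (D_6), so the type is D_6 (the algebra so(12)).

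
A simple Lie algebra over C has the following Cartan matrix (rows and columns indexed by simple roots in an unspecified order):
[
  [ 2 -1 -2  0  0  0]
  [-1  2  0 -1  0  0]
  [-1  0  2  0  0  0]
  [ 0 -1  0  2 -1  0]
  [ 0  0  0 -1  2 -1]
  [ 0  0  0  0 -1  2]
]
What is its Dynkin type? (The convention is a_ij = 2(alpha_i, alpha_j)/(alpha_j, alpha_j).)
B_6

The matrix has rank 6 with 2's on the diagonal. Reading the off-diagonal entries as Dynkin edges (a single edge where a_ij = a_ji = -1; a double or triple edge where a_ij * a_ji = 2 or 3), the diagram is a chain of 6 nodes with a double edge at one end; the terminal node there is the unique short simple root (B_6). One simple-root ordering that puts it in standard form is (alpha_6, alpha_5, alpha_4, alpha_2, alpha_1, alpha_3). So the algebra is type B_6, i.e. so(13).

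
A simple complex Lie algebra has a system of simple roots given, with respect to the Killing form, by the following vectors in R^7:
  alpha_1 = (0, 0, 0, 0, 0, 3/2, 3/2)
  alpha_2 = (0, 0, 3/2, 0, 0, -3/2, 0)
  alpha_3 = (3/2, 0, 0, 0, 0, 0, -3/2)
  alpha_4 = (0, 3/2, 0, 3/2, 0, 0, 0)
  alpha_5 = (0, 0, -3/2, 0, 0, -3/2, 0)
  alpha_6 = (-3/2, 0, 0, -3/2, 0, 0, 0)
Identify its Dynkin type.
D6

Compute the Cartan integers a_ij = 2(alpha_i, alpha_j)/(alpha_j, alpha_j); the resulting 6x6 Cartan matrix is
[[2, -1, -1, 0, -1, 0], [-1, 2, 0, 0, 0, 0], [-1, 0, 2, 0, 0, -1], [0, 0, 0, 2, 0, -1], [-1, 0, 0, 0, 2, 0], [0, 0, -1, -1, 0, 2]].
All simple roots have the same length, so the diagram is simply laced. The associated Dynkin diagram is a chain of 4 nodes with a fork of two nodes at one end (D_6), so the type is D_6 (the algebra so(12)).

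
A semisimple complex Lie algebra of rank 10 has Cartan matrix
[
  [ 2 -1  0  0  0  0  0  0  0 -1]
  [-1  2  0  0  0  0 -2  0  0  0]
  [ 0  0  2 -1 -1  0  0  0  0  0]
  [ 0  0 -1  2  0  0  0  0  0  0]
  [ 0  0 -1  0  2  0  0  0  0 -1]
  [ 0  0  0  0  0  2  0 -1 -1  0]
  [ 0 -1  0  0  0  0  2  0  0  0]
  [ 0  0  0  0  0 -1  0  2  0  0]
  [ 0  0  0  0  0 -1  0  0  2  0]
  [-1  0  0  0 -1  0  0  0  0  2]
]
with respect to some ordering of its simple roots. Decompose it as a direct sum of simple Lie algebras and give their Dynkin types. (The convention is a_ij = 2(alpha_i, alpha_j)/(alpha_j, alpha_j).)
A_3 (sl(4)) ⊕ B_7 (so(15))

The diagram associated to this matrix has two connected components: the simple roots {alpha_6, alpha_8, alpha_9} form a chain of 3 nodes with single edges (A_3), and {alpha_1, alpha_2, alpha_3, alpha_4, alpha_5, alpha_7, alpha_10} form a chain of 7 nodes with a double edge at one end; the terminal node there is the unique short simple root (B_7). A semisimple Lie algebra decomposes uniquely as the direct sum of simple ideals, one per connected component of its Dynkin diagram, so g ≅ A_3 ⊕ B_7 (dimension 15 + 105 = 120).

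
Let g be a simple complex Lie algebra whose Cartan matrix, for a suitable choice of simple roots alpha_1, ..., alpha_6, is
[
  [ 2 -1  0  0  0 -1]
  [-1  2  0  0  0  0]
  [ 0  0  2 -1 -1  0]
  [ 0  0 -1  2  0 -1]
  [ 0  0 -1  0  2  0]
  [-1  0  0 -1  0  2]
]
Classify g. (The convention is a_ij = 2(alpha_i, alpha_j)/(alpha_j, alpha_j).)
A6

The matrix has rank 6 with 2's on the diagonal. Reading the off-diagonal entries as Dynkin edges (a single edge where a_ij = a_ji = -1; a double or triple edge where a_ij * a_ji = 2 or 3), the diagram is a chain of 6 nodes with single edges (A_6). One simple-root ordering that puts it in standard form is (alpha_5, alpha_3, alpha_4, alpha_6, alpha_1, alpha_2). So the algebra is type A_6, i.e. sl(7).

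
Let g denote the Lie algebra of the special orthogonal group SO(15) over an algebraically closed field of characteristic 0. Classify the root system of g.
This is so(15) with 15 odd, which has dimension 15(15-1)/2 = 105 and rank (15-1)/2 = 7. In the classification of classical Lie algebras, the orthogonal algebra so(2n+1) in an odd number of variables has type B_n; here n = 7, so the Dynkin diagram is a chain of 7 nodes with a double edge at one end; the terminal node there is the unique short simple root (B_7). Hence the type is B_7.

B_7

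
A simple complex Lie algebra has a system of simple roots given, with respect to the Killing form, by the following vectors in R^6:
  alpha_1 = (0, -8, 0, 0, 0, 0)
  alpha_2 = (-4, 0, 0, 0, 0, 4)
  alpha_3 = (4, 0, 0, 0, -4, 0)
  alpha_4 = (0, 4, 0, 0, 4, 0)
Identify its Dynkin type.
Compute the Cartan integers a_ij = 2(alpha_i, alpha_j)/(alpha_j, alpha_j); the resulting 4x4 Cartan matrix is
[[2, 0, 0, -2], [0, 2, -1, 0], [0, -1, 2, -1], [-1, 0, -1, 2]].
The roots have two lengths (squared-length ratio 2:1); the short ones are alpha_{2,3,4}. The associated Dynkin diagram is a chain of 4 nodes with a double edge at one end; the terminal node there is the unique long simple root (C_4), so the type is C_4 (the algebra sp(8)).

C_4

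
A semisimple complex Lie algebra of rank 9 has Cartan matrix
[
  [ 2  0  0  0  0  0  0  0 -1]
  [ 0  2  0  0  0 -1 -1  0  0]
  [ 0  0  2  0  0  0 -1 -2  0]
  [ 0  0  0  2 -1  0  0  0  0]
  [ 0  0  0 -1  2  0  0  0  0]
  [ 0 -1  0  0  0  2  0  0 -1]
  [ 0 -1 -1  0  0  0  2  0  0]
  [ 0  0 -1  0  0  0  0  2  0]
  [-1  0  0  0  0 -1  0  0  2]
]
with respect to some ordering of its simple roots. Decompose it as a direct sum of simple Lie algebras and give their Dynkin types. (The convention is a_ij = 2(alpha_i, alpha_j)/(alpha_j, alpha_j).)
A2 + B7

The diagram associated to this matrix has two connected components: the simple roots {alpha_4, alpha_5} form a chain of 2 nodes with single edges (A_2), and {alpha_1, alpha_2, alpha_3, alpha_6, alpha_7, alpha_8, alpha_9} form a chain of 7 nodes with a double edge at one end; the terminal node there is the unique short simple root (B_7). A semisimple Lie algebra decomposes uniquely as the direct sum of simple ideals, one per connected component of its Dynkin diagram, so g ≅ A_2 ⊕ B_7 (dimension 8 + 105 = 113).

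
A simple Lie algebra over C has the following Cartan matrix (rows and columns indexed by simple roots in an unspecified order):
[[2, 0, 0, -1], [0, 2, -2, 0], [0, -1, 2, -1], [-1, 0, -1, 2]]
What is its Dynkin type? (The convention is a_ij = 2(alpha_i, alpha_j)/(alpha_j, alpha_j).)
C_4

The matrix has rank 4 with 2's on the diagonal. Reading the off-diagonal entries as Dynkin edges (a single edge where a_ij = a_ji = -1; a double or triple edge where a_ij * a_ji = 2 or 3), the diagram is a chain of 4 nodes with a double edge at one end; the terminal node there is the unique long simple root (C_4). One simple-root ordering that puts it in standard form is (alpha_1, alpha_4, alpha_3, alpha_2). So the algebra is type C_4, i.e. sp(8).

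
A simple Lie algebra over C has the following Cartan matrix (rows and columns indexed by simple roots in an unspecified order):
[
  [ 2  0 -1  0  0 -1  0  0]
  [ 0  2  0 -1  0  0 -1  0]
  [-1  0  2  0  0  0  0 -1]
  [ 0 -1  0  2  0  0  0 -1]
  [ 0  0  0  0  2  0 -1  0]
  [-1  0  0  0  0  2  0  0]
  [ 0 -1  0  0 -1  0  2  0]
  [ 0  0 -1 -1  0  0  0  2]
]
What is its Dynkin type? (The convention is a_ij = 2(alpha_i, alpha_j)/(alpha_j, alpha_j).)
The matrix has rank 8 with 2's on the diagonal. Reading the off-diagonal entries as Dynkin edges (a single edge where a_ij = a_ji = -1; a double or triple edge where a_ij * a_ji = 2 or 3), the diagram is a chain of 8 nodes with single edges (A_8). One simple-root ordering that puts it in standard form is (alpha_6, alpha_1, alpha_3, alpha_8, alpha_4, alpha_2, alpha_7, alpha_5). So the algebra is type A_8, i.e. sl(9).

A_8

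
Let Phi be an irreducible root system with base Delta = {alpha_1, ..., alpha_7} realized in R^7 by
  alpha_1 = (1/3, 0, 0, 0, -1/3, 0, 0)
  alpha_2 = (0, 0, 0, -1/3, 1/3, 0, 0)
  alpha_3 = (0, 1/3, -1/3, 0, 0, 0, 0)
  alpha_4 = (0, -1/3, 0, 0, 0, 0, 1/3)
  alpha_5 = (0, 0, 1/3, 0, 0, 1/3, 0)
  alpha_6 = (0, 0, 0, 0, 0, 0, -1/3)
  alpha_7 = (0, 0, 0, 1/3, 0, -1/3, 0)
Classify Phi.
B_7

Compute the Cartan integers a_ij = 2(alpha_i, alpha_j)/(alpha_j, alpha_j); the resulting 7x7 Cartan matrix is
[[2, -1, 0, 0, 0, 0, 0], [-1, 2, 0, 0, 0, 0, -1], [0, 0, 2, -1, -1, 0, 0], [0, 0, -1, 2, 0, -2, 0], [0, 0, -1, 0, 2, 0, -1], [0, 0, 0, -1, 0, 2, 0], [0, -1, 0, 0, -1, 0, 2]].
The roots have two lengths (squared-length ratio 2:1); the short ones are alpha_{6}. The associated Dynkin diagram is a chain of 7 nodes with a double edge at one end; the terminal node there is the unique short simple root (B_7), so the type is B_7 (the algebra so(15)).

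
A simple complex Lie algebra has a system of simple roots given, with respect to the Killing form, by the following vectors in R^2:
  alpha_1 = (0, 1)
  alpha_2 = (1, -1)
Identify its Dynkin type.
type B_2

Compute the Cartan integers a_ij = 2(alpha_i, alpha_j)/(alpha_j, alpha_j); the resulting 2x2 Cartan matrix is
[[2, -1], [-2, 2]].
The roots have two lengths (squared-length ratio 2:1); the short ones are alpha_{1}. The associated Dynkin diagram is a chain of 2 nodes with a double edge at one end; the terminal node there is the unique short simple root (B_2), so the type is B_2 (the algebra so(5)).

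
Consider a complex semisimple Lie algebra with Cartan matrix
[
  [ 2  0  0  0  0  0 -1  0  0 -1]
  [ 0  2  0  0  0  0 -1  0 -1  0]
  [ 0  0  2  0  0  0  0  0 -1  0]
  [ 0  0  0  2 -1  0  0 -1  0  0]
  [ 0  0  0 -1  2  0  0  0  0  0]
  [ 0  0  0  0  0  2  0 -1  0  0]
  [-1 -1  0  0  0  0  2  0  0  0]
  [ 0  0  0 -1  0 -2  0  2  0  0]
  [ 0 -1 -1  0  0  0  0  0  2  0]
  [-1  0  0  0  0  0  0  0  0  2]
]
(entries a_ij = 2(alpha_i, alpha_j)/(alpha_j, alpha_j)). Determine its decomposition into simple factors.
A_6 + B_4

The diagram associated to this matrix has two connected components: the simple roots {alpha_1, alpha_2, alpha_3, alpha_7, alpha_9, alpha_10} form a chain of 6 nodes with single edges (A_6), and {alpha_4, alpha_5, alpha_6, alpha_8} form a chain of 4 nodes with a double edge at one end; the terminal node there is the unique short simple root (B_4). A semisimple Lie algebra decomposes uniquely as the direct sum of simple ideals, one per connected component of its Dynkin diagram, so g ≅ A_6 ⊕ B_4 (dimension 48 + 36 = 84).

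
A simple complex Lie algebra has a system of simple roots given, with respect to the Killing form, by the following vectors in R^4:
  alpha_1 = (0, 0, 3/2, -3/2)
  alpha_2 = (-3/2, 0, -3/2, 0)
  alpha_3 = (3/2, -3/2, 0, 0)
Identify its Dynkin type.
Compute the Cartan integers a_ij = 2(alpha_i, alpha_j)/(alpha_j, alpha_j); the resulting 3x3 Cartan matrix is
[[2, -1, 0], [-1, 2, -1], [0, -1, 2]].
All simple roots have the same length, so the diagram is simply laced. The associated Dynkin diagram is a chain of 3 nodes with single edges (A_3), so the type is A_3 (the algebra sl(4)).

A3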